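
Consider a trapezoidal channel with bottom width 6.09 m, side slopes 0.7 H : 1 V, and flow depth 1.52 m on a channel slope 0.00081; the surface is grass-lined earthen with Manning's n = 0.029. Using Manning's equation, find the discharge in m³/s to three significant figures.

11.4 m³/s

A = (b + z·y)·y = (6.09 + 0.7×1.52)×1.52 = 10.87 m²
P = b + 2y√(1+z²) = 6.09 + 2×1.52×√(1+0.7²) = 9.801 m
R = A/P = 10.87/9.801 = 1.110 m
Q = (1/n)·A·R^(2/3)·S^(1/2) = (1/0.029) × 10.87 × 1.110^(2/3) × 0.00081^(1/2) = 11.44 m³/s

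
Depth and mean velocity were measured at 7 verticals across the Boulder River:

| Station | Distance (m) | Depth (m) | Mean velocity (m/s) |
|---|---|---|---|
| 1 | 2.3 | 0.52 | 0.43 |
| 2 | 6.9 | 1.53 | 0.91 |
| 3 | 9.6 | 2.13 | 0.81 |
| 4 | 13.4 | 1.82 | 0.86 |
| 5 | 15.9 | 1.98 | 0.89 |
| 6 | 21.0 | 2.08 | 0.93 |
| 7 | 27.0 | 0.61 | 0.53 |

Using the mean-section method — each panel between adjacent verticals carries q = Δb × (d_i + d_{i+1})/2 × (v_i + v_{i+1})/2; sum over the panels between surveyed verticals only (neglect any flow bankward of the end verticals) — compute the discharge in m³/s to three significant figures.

33.1 m³/s

Panel 1-2: Δb = 4.6 m, d̄ = (0.52+1.53)/2 = 1.025, v̄ = (0.43+0.91)/2 = 0.67 → q = 4.6×1.025×0.67 = 3.159 m³/s
Panel 2-3: Δb = 2.7 m, d̄ = (1.53+2.13)/2 = 1.83, v̄ = (0.91+0.81)/2 = 0.86 → q = 2.7×1.83×0.86 = 4.249 m³/s
Panel 3-4: Δb = 3.8 m, d̄ = (2.13+1.82)/2 = 1.975, v̄ = (0.81+0.86)/2 = 0.835 → q = 3.8×1.975×0.835 = 6.267 m³/s
Panel 4-5: Δb = 2.5 m, d̄ = (1.82+1.98)/2 = 1.9, v̄ = (0.86+0.89)/2 = 0.875 → q = 2.5×1.9×0.875 = 4.156 m³/s
Panel 5-6: Δb = 5.1 m, d̄ = (1.98+2.08)/2 = 2.03, v̄ = (0.89+0.93)/2 = 0.91 → q = 5.1×2.03×0.91 = 9.421 m³/s
Panel 6-7: Δb = 6 m, d̄ = (2.08+0.61)/2 = 1.345, v̄ = (0.93+0.53)/2 = 0.73 → q = 6×1.345×0.73 = 5.891 m³/s
Q = Σ q = 33.14 m³/s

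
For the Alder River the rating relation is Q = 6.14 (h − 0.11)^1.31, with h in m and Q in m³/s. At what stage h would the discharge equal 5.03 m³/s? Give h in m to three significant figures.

0.969 m

h − h₀ = (Q/C)^(1/b) = (5.03/6.14)^(1/1.31) = 0.8588 m
h = 0.11 + 0.8588 = 0.9688 m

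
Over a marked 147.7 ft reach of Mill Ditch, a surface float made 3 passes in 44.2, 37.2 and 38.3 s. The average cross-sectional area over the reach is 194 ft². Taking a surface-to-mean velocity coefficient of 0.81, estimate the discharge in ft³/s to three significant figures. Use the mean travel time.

t̄ = (44.2 + 37.2 + 38.3) / 3 = 39.9 s
v_surface = L / t̄ = 147.7 / 39.9 = 3.702 ft/s
v_mean = 0.81 × 3.702 = 2.998 ft/s
Q = A × v_mean = 194 × 2.998 = 581.7 ft³/s

582 ft³/s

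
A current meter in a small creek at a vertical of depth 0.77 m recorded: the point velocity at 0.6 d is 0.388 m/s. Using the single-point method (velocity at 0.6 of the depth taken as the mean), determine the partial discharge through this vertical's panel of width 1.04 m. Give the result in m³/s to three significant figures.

0.311 m³/s

v̄ = v₀.₆ = 0.388 m/s
q = v̄ × d × w = 0.3880 × 0.77 × 1.04 = 0.3107 m³/s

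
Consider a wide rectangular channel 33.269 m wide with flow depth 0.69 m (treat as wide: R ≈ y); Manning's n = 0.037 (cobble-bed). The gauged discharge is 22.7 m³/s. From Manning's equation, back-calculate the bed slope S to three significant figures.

A = b·y = 33.269 × 0.69 = 22.96 m²
Wide channel: R ≈ y = 0.69 m
S = (Q·n / (1·A·R^(2/3)))² = (22.7×0.037 / (1×22.96×0.7808))² = 0.002196

0.00220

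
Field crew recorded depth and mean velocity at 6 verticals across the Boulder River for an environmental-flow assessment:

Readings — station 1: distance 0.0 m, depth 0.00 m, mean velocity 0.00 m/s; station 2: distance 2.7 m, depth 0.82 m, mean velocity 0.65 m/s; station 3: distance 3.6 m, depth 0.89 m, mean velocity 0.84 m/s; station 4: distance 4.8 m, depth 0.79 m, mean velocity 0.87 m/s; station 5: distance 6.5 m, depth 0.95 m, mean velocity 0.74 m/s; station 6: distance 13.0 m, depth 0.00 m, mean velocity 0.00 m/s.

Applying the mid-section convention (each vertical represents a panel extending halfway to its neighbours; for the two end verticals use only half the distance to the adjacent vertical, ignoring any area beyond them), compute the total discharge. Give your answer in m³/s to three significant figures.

5.62 m³/s

w_2 = (3.6 − 0.0)/2 = 1.8 m; q_2 = 0.65 × 0.82 × 1.8 = 0.9594 m³/s
w_3 = (4.8 − 2.7)/2 = 1.05 m; q_3 = 0.84 × 0.89 × 1.05 = 0.7850 m³/s
w_4 = (6.5 − 3.6)/2 = 1.45 m; q_4 = 0.87 × 0.79 × 1.45 = 0.9966 m³/s
w_5 = (13.0 − 4.8)/2 = 4.1 m; q_5 = 0.74 × 0.95 × 4.1 = 2.882 m³/s
Stations 1, 6 contribute zero (depth or velocity is 0).
Q = Σ qᵢ = 5.623 m³/s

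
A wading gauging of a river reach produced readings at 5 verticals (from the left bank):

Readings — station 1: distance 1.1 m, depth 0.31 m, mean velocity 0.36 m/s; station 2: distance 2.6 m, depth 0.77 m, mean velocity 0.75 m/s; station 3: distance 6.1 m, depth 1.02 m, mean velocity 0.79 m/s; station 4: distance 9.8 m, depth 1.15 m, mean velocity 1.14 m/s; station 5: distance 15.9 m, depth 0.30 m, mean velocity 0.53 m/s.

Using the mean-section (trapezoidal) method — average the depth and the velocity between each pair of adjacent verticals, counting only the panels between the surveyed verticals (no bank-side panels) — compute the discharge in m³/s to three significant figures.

Panel 1-2: Δb = 1.5 m, d̄ = (0.31+0.77)/2 = 0.54, v̄ = (0.36+0.75)/2 = 0.555 → q = 1.5×0.54×0.555 = 0.4496 m³/s
Panel 2-3: Δb = 3.5 m, d̄ = (0.77+1.02)/2 = 0.895, v̄ = (0.75+0.79)/2 = 0.77 → q = 3.5×0.895×0.77 = 2.412 m³/s
Panel 3-4: Δb = 3.7 m, d̄ = (1.02+1.15)/2 = 1.085, v̄ = (0.79+1.14)/2 = 0.965 → q = 3.7×1.085×0.965 = 3.874 m³/s
Panel 4-5: Δb = 6.1 m, d̄ = (1.15+0.30)/2 = 0.725, v̄ = (1.14+0.53)/2 = 0.835 → q = 6.1×0.725×0.835 = 3.693 m³/s
Q = Σ q = 10.43 m³/s

10.4 m³/s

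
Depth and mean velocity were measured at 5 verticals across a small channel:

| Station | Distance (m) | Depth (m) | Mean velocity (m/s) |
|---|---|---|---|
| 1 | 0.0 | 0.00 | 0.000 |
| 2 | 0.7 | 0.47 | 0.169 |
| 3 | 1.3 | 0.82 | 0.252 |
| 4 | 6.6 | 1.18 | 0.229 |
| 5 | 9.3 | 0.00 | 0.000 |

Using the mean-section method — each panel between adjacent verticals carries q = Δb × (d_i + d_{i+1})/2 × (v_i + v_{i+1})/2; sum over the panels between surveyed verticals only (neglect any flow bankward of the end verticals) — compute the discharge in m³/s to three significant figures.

Panel 1-2: Δb = 0.7 m, d̄ = (0.00+0.47)/2 = 0.235, v̄ = (0.000+0.169)/2 = 0.0845 → q = 0.7×0.235×0.0845 = 0.01390 m³/s
Panel 2-3: Δb = 0.6 m, d̄ = (0.47+0.82)/2 = 0.645, v̄ = (0.169+0.252)/2 = 0.2105 → q = 0.6×0.645×0.2105 = 0.08146 m³/s
Panel 3-4: Δb = 5.3 m, d̄ = (0.82+1.18)/2 = 1, v̄ = (0.252+0.229)/2 = 0.2405 → q = 5.3×1×0.2405 = 1.275 m³/s
Panel 4-5: Δb = 2.7 m, d̄ = (1.18+0.00)/2 = 0.59, v̄ = (0.229+0.000)/2 = 0.1145 → q = 2.7×0.59×0.1145 = 0.1824 m³/s
Q = Σ q = 1.552 m³/s

1.55 m³/s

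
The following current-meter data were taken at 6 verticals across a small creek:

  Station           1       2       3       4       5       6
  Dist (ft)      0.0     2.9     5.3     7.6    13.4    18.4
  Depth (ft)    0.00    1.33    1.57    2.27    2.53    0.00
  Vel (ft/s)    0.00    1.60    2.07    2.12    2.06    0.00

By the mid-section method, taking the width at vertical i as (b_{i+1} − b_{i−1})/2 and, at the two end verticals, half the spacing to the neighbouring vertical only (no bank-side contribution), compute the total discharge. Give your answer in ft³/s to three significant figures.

60.9 ft³/s

w_2 = (5.3 − 0.0)/2 = 2.65 ft; q_2 = 1.60 × 1.33 × 2.65 = 5.639 ft³/s
w_3 = (7.6 − 2.9)/2 = 2.35 ft; q_3 = 2.07 × 1.57 × 2.35 = 7.637 ft³/s
w_4 = (13.4 − 5.3)/2 = 4.05 ft; q_4 = 2.12 × 2.27 × 4.05 = 19.49 ft³/s
w_5 = (18.4 − 7.6)/2 = 5.4 ft; q_5 = 2.06 × 2.53 × 5.4 = 28.14 ft³/s
Stations 1, 6 contribute zero (depth or velocity is 0).
Q = Σ qᵢ = 60.91 ft³/s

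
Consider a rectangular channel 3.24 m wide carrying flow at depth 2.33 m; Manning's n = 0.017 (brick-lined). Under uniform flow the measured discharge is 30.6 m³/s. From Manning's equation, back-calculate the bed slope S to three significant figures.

A = b·y = 3.24 × 2.33 = 7.549 m²
P = b + 2y = 3.24 + 2×2.33 = 7.900 m
R = A/P = 7.549/7.900 = 0.9556 m
S = (Q·n / (1·A·R^(2/3)))² = (30.6×0.017 / (1×7.549×0.9702))² = 0.005045

0.00504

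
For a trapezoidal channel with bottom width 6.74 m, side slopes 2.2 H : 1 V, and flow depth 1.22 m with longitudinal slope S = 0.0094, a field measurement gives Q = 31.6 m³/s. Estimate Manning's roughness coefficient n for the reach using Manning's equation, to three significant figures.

0.0331

A = (b + z·y)·y = (6.74 + 2.2×1.22)×1.22 = 11.50 m²
P = b + 2y√(1+z²) = 6.74 + 2×1.22×√(1+2.2²) = 12.64 m
R = A/P = 11.50/12.64 = 0.9098 m
n = (1/Q)·A·R^(2/3)·S^(1/2) = (1/31.6) × 11.50 × 0.9390 × 0.09695 = 0.03312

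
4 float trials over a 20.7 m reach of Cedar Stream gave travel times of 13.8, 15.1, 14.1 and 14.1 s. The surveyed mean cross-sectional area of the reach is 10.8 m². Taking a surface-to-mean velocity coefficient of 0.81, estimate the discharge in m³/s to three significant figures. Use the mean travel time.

t̄ = (13.8 + 15.1 + 14.1 + 14.1) / 4 = 14.275 s
v_surface = L / t̄ = 20.7 / 14.275 = 1.450 m/s
v_mean = 0.81 × 1.450 = 1.175 m/s
Q = A × v_mean = 10.8 × 1.175 = 12.69 m³/s

12.7 m³/s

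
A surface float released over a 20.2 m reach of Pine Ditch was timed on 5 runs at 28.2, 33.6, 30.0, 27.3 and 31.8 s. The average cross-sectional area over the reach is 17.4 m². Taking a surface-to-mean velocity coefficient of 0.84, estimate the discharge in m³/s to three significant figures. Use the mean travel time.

t̄ = (28.2 + 33.6 + 30.0 + 27.3 + 31.8) / 5 = 30.18 s
v_surface = L / t̄ = 20.2 / 30.18 = 0.6693 m/s
v_mean = 0.84 × 0.6693 = 0.5622 m/s
Q = A × v_mean = 17.4 × 0.5622 = 9.783 m³/s

9.78 m³/s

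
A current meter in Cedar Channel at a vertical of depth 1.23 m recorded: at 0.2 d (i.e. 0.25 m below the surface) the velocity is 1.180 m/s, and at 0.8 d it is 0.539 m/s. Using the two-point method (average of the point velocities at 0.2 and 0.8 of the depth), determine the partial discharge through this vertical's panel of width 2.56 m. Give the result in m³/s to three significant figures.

v̄ = (1.180 + 0.539) / 2 = 0.8595 m/s
q = v̄ × d × w = 0.8595 × 1.23 × 2.56 = 2.706 m³/s

2.71 m³/s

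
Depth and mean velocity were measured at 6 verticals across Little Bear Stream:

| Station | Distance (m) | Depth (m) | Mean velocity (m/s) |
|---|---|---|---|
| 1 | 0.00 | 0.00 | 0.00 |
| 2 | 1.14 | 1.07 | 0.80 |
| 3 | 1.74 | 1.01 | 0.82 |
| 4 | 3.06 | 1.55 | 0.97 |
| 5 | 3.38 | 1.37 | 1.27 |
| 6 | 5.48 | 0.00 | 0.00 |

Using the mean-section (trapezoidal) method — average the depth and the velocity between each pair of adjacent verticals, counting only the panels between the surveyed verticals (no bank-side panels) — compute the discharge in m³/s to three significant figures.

3.70 m³/s

Panel 1-2: Δb = 1.14 m, d̄ = (0.00+1.07)/2 = 0.535, v̄ = (0.00+0.80)/2 = 0.4 → q = 1.14×0.535×0.4 = 0.2440 m³/s
Panel 2-3: Δb = 0.6 m, d̄ = (1.07+1.01)/2 = 1.04, v̄ = (0.80+0.82)/2 = 0.81 → q = 0.6×1.04×0.81 = 0.5054 m³/s
Panel 3-4: Δb = 1.32 m, d̄ = (1.01+1.55)/2 = 1.28, v̄ = (0.82+0.97)/2 = 0.895 → q = 1.32×1.28×0.895 = 1.512 m³/s
Panel 4-5: Δb = 0.32 m, d̄ = (1.55+1.37)/2 = 1.46, v̄ = (0.97+1.27)/2 = 1.12 → q = 0.32×1.46×1.12 = 0.5233 m³/s
Panel 5-6: Δb = 2.1 m, d̄ = (1.37+0.00)/2 = 0.685, v̄ = (1.27+0.00)/2 = 0.635 → q = 2.1×0.685×0.635 = 0.9134 m³/s
Q = Σ q = 3.698 m³/s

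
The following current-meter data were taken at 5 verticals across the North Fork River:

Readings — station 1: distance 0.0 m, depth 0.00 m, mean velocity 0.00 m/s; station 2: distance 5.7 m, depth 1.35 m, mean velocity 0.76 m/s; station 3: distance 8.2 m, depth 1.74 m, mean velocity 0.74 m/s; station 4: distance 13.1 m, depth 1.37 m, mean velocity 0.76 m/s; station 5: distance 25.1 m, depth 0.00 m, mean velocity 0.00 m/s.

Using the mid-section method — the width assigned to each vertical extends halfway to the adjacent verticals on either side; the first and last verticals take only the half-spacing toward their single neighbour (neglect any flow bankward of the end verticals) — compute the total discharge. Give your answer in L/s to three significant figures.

17800 L/s

w_2 = (8.2 − 0.0)/2 = 4.1 m; q_2 = 0.76 × 1.35 × 4.1 = 4.207 m³/s
w_3 = (13.1 − 5.7)/2 = 3.7 m; q_3 = 0.74 × 1.74 × 3.7 = 4.764 m³/s
w_4 = (25.1 − 8.2)/2 = 8.45 m; q_4 = 0.76 × 1.37 × 8.45 = 8.798 m³/s
Stations 1, 5 contribute zero (depth or velocity is 0).
Q = Σ qᵢ = 17.77 m³/s
= 17.77 × 1000 = 17770 L/s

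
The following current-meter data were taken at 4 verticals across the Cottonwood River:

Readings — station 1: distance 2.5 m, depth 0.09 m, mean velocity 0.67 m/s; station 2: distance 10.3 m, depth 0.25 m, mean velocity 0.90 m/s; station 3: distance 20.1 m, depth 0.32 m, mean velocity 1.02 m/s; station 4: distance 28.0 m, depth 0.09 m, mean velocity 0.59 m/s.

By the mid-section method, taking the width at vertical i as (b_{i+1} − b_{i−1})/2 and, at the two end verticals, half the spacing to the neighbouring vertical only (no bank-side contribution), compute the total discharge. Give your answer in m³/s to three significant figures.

5.31 m³/s

w_1 = (10.3 − 2.5)/2 = 3.9 m; q_1 = 0.67 × 0.09 × 3.9 = 0.2352 m³/s
w_2 = (20.1 − 2.5)/2 = 8.8 m; q_2 = 0.90 × 0.25 × 8.8 = 1.980 m³/s
w_3 = (28.0 − 10.3)/2 = 8.85 m; q_3 = 1.02 × 0.32 × 8.85 = 2.889 m³/s
w_4 = (28.0 − 20.1)/2 = 3.95 m; q_4 = 0.59 × 0.09 × 3.95 = 0.2097 m³/s
Q = Σ qᵢ = 5.314 m³/s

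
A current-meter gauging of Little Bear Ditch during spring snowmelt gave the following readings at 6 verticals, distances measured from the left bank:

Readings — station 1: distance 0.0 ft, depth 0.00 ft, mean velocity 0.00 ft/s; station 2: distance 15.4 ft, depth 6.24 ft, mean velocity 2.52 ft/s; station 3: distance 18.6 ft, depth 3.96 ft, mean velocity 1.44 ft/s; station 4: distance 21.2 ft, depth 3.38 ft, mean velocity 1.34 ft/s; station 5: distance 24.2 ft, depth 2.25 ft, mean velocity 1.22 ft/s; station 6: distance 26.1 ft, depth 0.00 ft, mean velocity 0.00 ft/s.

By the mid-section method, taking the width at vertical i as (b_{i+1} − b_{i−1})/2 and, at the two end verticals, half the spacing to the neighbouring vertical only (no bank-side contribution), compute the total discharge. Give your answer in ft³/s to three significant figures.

w_2 = (18.6 − 0.0)/2 = 9.3 ft; q_2 = 2.52 × 6.24 × 9.3 = 146.2 ft³/s
w_3 = (21.2 − 15.4)/2 = 2.9 ft; q_3 = 1.44 × 3.96 × 2.9 = 16.54 ft³/s
w_4 = (24.2 − 18.6)/2 = 2.8 ft; q_4 = 1.34 × 3.38 × 2.8 = 12.68 ft³/s
w_5 = (26.1 − 21.2)/2 = 2.45 ft; q_5 = 1.22 × 2.25 × 2.45 = 6.725 ft³/s
Stations 1, 6 contribute zero (depth or velocity is 0).
Q = Σ qᵢ = 182.2 ft³/s

182 ft³/s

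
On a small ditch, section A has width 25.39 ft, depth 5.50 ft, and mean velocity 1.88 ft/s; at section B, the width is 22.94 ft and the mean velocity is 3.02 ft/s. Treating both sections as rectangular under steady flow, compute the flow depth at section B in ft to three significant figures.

Q = A₁V₁ = (25.39×5.50) × 1.88 = 262.5 ft³/s
d₂ = Q/(b₂ V₂) = 262.5/(22.94×3.02) = 3.790 ft

3.79 ft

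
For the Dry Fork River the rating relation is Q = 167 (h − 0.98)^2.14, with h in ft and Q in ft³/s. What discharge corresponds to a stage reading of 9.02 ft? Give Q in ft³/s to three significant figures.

Q = 167 × (9.02 − 0.98)^2.14 = 167 × 8.04^2.14 = 14450 ft³/s

14500 ft³/s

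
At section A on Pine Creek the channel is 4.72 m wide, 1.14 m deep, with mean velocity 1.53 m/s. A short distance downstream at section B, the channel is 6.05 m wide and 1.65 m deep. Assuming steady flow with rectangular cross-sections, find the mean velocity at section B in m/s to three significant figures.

Q = A₁V₁ = (4.72×1.14) × 1.53 = 8.233 m³/s
A₂ = 6.05 × 1.65 = 9.983 m²
V₂ = Q/A₂ = 8.233/9.983 = 0.8247 m/s

0.825 m/s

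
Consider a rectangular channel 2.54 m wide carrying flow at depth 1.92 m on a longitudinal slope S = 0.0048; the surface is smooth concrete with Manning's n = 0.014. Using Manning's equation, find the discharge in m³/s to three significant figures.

A = b·y = 2.54 × 1.92 = 4.877 m²
P = b + 2y = 2.54 + 2×1.92 = 6.380 m
R = A/P = 4.877/6.380 = 0.7644 m
Q = (1/n)·A·R^(2/3)·S^(1/2) = (1/0.014) × 4.877 × 0.7644^(2/3) × 0.0048^(1/2) = 20.18 m³/s

20.2 m³/s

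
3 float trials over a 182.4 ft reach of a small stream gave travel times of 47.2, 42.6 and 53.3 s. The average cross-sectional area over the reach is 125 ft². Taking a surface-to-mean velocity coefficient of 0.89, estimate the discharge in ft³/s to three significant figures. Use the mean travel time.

t̄ = (47.2 + 42.6 + 53.3) / 3 = 47.7 s
v_surface = L / t̄ = 182.4 / 47.7 = 3.824 ft/s
v_mean = 0.89 × 3.824 = 3.403 ft/s
Q = A × v_mean = 125 × 3.403 = 425.4 ft³/s

425 ft³/s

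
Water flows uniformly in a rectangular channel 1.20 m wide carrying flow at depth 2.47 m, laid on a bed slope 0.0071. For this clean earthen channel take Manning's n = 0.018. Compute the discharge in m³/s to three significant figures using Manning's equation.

A = b·y = 1.20 × 2.47 = 2.964 m²
P = b + 2y = 1.20 + 2×2.47 = 6.140 m
R = A/P = 2.964/6.140 = 0.4827 m
Q = (1/n)·A·R^(2/3)·S^(1/2) = (1/0.018) × 2.964 × 0.4827^(2/3) × 0.0071^(1/2) = 8.538 m³/s

8.54 m³/s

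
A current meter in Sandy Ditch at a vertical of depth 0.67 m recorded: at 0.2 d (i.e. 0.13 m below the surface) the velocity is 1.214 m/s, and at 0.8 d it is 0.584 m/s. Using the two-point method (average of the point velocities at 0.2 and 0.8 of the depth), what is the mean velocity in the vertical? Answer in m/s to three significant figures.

v̄ = (1.214 + 0.584) / 2 = 0.8990 m/s

0.899 m/s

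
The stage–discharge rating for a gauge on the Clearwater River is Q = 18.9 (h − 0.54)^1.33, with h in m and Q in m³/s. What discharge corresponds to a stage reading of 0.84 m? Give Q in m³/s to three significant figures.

3.81 m³/s

Q = 18.9 × (0.84 − 0.54)^1.33 = 18.9 × 0.3^1.33 = 3.811 m³/s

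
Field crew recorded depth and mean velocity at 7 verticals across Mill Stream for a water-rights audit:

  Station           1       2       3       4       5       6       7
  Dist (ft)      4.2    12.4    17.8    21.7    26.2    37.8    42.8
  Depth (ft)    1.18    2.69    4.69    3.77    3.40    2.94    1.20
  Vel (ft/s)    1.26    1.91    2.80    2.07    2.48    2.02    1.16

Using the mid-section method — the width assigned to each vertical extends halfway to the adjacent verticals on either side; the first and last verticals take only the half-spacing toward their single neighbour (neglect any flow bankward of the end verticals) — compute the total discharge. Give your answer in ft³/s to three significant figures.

256 ft³/s

w_1 = (12.4 − 4.2)/2 = 4.1 ft; q_1 = 1.26 × 1.18 × 4.1 = 6.096 ft³/s
w_2 = (17.8 − 4.2)/2 = 6.8 ft; q_2 = 1.91 × 2.69 × 6.8 = 34.94 ft³/s
w_3 = (21.7 − 12.4)/2 = 4.65 ft; q_3 = 2.80 × 4.69 × 4.65 = 61.06 ft³/s
w_4 = (26.2 − 17.8)/2 = 4.2 ft; q_4 = 2.07 × 3.77 × 4.2 = 32.78 ft³/s
w_5 = (37.8 − 21.7)/2 = 8.05 ft; q_5 = 2.48 × 3.40 × 8.05 = 67.88 ft³/s
w_6 = (42.8 − 26.2)/2 = 8.3 ft; q_6 = 2.02 × 2.94 × 8.3 = 49.29 ft³/s
w_7 = (42.8 − 37.8)/2 = 2.5 ft; q_7 = 1.16 × 1.20 × 2.5 = 3.480 ft³/s
Q = Σ qᵢ = 255.5 ft³/s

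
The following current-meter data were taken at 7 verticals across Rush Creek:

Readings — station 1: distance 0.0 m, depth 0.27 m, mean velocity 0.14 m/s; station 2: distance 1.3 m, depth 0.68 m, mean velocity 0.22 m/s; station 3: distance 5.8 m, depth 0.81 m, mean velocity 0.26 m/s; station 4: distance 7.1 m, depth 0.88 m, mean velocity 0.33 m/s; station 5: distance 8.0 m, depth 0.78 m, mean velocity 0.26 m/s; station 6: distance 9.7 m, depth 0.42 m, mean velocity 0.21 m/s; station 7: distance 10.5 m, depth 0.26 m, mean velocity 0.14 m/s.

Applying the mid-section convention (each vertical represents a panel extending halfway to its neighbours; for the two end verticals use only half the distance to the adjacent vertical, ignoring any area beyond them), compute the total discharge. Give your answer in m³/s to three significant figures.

1.78 m³/s

w_1 = (1.3 − 0.0)/2 = 0.65 m; q_1 = 0.14 × 0.27 × 0.65 = 0.02457 m³/s
w_2 = (5.8 − 0.0)/2 = 2.9 m; q_2 = 0.22 × 0.68 × 2.9 = 0.4338 m³/s
w_3 = (7.1 − 1.3)/2 = 2.9 m; q_3 = 0.26 × 0.81 × 2.9 = 0.6107 m³/s
w_4 = (8.0 − 5.8)/2 = 1.1 m; q_4 = 0.33 × 0.88 × 1.1 = 0.3194 m³/s
w_5 = (9.7 − 7.1)/2 = 1.3 m; q_5 = 0.26 × 0.78 × 1.3 = 0.2636 m³/s
w_6 = (10.5 − 8.0)/2 = 1.25 m; q_6 = 0.21 × 0.42 × 1.25 = 0.1103 m³/s
w_7 = (10.5 − 9.7)/2 = 0.4 m; q_7 = 0.14 × 0.26 × 0.4 = 0.01456 m³/s
Q = Σ qᵢ = 1.777 m³/s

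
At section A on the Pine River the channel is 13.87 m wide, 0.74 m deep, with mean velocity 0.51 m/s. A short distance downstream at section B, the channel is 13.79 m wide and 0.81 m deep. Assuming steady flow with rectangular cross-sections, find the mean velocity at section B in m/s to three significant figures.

Q = A₁V₁ = (13.87×0.74) × 0.51 = 5.235 m³/s
A₂ = 13.79 × 0.81 = 11.17 m²
V₂ = Q/A₂ = 5.235/11.17 = 0.4686 m/s

0.469 m/s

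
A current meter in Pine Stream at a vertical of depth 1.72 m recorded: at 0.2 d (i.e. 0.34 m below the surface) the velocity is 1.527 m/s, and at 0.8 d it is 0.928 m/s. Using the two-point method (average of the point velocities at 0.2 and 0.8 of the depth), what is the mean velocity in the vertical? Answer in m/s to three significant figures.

1.23 m/s

v̄ = (1.527 + 0.928) / 2 = 1.228 m/s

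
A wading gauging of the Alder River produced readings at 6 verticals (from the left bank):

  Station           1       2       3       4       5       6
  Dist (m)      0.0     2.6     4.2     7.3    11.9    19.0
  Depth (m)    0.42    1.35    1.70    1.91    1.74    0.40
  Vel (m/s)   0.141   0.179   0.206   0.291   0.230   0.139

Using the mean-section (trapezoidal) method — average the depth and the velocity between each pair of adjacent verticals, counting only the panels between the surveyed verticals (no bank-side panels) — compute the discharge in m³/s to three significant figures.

Panel 1-2: Δb = 2.6 m, d̄ = (0.42+1.35)/2 = 0.885, v̄ = (0.141+0.179)/2 = 0.16 → q = 2.6×0.885×0.16 = 0.3682 m³/s
Panel 2-3: Δb = 1.6 m, d̄ = (1.35+1.70)/2 = 1.525, v̄ = (0.179+0.206)/2 = 0.1925 → q = 1.6×1.525×0.1925 = 0.4697 m³/s
Panel 3-4: Δb = 3.1 m, d̄ = (1.70+1.91)/2 = 1.805, v̄ = (0.206+0.291)/2 = 0.2485 → q = 3.1×1.805×0.2485 = 1.390 m³/s
Panel 4-5: Δb = 4.6 m, d̄ = (1.91+1.74)/2 = 1.825, v̄ = (0.291+0.230)/2 = 0.2605 → q = 4.6×1.825×0.2605 = 2.187 m³/s
Panel 5-6: Δb = 7.1 m, d̄ = (1.74+0.40)/2 = 1.07, v̄ = (0.230+0.139)/2 = 0.1845 → q = 7.1×1.07×0.1845 = 1.402 m³/s
Q = Σ q = 5.817 m³/s

5.82 m³/s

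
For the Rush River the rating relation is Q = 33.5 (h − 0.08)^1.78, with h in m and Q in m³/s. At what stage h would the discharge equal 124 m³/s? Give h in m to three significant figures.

2.17 m

h − h₀ = (Q/C)^(1/b) = (124/33.5)^(1/1.78) = 2.086 m
h = 0.08 + 2.086 = 2.166 m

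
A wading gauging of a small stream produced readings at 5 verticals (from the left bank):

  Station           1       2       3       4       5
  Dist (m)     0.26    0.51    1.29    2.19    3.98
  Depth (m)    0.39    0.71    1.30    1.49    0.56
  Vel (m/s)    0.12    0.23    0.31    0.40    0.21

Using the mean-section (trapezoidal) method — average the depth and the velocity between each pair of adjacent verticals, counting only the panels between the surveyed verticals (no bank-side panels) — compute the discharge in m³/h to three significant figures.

4470 m³/h

Panel 1-2: Δb = 0.25 m, d̄ = (0.39+0.71)/2 = 0.55, v̄ = (0.12+0.23)/2 = 0.175 → q = 0.25×0.55×0.175 = 0.02406 m³/s
Panel 2-3: Δb = 0.78 m, d̄ = (0.71+1.30)/2 = 1.005, v̄ = (0.23+0.31)/2 = 0.27 → q = 0.78×1.005×0.27 = 0.2117 m³/s
Panel 3-4: Δb = 0.9 m, d̄ = (1.30+1.49)/2 = 1.395, v̄ = (0.31+0.40)/2 = 0.355 → q = 0.9×1.395×0.355 = 0.4457 m³/s
Panel 4-5: Δb = 1.79 m, d̄ = (1.49+0.56)/2 = 1.025, v̄ = (0.40+0.21)/2 = 0.305 → q = 1.79×1.025×0.305 = 0.5596 m³/s
Q = Σ q = 1.241 m³/s
= 1.241 × 3600 = 4468 m³/h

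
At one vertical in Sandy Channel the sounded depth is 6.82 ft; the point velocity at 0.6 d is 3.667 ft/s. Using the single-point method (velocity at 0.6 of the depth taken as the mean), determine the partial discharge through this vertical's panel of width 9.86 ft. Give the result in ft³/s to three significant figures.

v̄ = v₀.₆ = 3.667 ft/s
q = v̄ × d × w = 3.667 × 6.82 × 9.86 = 246.6 ft³/s

247 ft³/s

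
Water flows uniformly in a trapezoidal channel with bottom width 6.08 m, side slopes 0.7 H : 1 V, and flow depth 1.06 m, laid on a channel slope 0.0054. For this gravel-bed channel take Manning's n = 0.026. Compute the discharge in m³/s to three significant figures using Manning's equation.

18.1 m³/s

A = (b + z·y)·y = (6.08 + 0.7×1.06)×1.06 = 7.231 m²
P = b + 2y√(1+z²) = 6.08 + 2×1.06×√(1+0.7²) = 8.668 m
R = A/P = 7.231/8.668 = 0.8343 m
Q = (1/n)·A·R^(2/3)·S^(1/2) = (1/0.026) × 7.231 × 0.8343^(2/3) × 0.0054^(1/2) = 18.11 m³/s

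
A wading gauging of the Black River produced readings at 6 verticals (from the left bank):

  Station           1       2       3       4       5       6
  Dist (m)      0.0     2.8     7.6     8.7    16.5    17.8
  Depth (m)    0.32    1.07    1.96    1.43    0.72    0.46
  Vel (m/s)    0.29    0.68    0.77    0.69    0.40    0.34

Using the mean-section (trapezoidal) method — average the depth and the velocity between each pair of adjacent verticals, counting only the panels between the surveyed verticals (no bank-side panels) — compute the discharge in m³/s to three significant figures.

12.4 m³/s

Panel 1-2: Δb = 2.8 m, d̄ = (0.32+1.07)/2 = 0.695, v̄ = (0.29+0.68)/2 = 0.485 → q = 2.8×0.695×0.485 = 0.9438 m³/s
Panel 2-3: Δb = 4.8 m, d̄ = (1.07+1.96)/2 = 1.515, v̄ = (0.68+0.77)/2 = 0.725 → q = 4.8×1.515×0.725 = 5.272 m³/s
Panel 3-4: Δb = 1.1 m, d̄ = (1.96+1.43)/2 = 1.695, v̄ = (0.77+0.69)/2 = 0.73 → q = 1.1×1.695×0.73 = 1.361 m³/s
Panel 4-5: Δb = 7.8 m, d̄ = (1.43+0.72)/2 = 1.075, v̄ = (0.69+0.40)/2 = 0.545 → q = 7.8×1.075×0.545 = 4.570 m³/s
Panel 5-6: Δb = 1.3 m, d̄ = (0.72+0.46)/2 = 0.59, v̄ = (0.40+0.34)/2 = 0.37 → q = 1.3×0.59×0.37 = 0.2838 m³/s
Q = Σ q = 12.43 m³/s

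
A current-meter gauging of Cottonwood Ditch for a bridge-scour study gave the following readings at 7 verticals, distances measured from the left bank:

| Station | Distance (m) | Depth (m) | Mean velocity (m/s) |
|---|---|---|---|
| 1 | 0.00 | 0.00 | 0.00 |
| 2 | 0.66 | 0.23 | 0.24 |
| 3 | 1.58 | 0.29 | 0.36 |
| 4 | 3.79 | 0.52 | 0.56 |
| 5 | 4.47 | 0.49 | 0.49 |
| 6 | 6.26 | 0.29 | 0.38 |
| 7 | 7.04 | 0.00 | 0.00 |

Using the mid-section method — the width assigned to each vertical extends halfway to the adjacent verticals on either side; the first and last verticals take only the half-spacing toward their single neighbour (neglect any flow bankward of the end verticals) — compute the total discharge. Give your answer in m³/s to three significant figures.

w_2 = (1.58 − 0.00)/2 = 0.79 m; q_2 = 0.24 × 0.23 × 0.79 = 0.04361 m³/s
w_3 = (3.79 − 0.66)/2 = 1.565 m; q_3 = 0.36 × 0.29 × 1.565 = 0.1634 m³/s
w_4 = (4.47 − 1.58)/2 = 1.445 m; q_4 = 0.56 × 0.52 × 1.445 = 0.4208 m³/s
w_5 = (6.26 − 3.79)/2 = 1.235 m; q_5 = 0.49 × 0.49 × 1.235 = 0.2965 m³/s
w_6 = (7.04 − 4.47)/2 = 1.285 m; q_6 = 0.38 × 0.29 × 1.285 = 0.1416 m³/s
Stations 1, 7 contribute zero (depth or velocity is 0).
Q = Σ qᵢ = 1.066 m³/s

1.07 m³/s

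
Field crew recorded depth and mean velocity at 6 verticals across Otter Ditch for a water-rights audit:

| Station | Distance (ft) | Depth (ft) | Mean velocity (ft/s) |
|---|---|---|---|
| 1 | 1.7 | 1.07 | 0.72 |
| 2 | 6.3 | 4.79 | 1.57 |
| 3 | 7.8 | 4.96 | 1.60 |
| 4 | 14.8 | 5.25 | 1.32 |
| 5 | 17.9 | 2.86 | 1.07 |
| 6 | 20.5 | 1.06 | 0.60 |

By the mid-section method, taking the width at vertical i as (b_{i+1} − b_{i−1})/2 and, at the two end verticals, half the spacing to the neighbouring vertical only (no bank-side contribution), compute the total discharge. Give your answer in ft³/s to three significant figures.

w_1 = (6.3 − 1.7)/2 = 2.3 ft; q_1 = 0.72 × 1.07 × 2.3 = 1.772 ft³/s
w_2 = (7.8 − 1.7)/2 = 3.05 ft; q_2 = 1.57 × 4.79 × 3.05 = 22.94 ft³/s
w_3 = (14.8 − 6.3)/2 = 4.25 ft; q_3 = 1.60 × 4.96 × 4.25 = 33.73 ft³/s
w_4 = (17.9 − 7.8)/2 = 5.05 ft; q_4 = 1.32 × 5.25 × 5.05 = 35.00 ft³/s
w_5 = (20.5 − 14.8)/2 = 2.85 ft; q_5 = 1.07 × 2.86 × 2.85 = 8.722 ft³/s
w_6 = (20.5 − 17.9)/2 = 1.3 ft; q_6 = 0.60 × 1.06 × 1.3 = 0.8268 ft³/s
Q = Σ qᵢ = 103.0 ft³/s

103 ft³/s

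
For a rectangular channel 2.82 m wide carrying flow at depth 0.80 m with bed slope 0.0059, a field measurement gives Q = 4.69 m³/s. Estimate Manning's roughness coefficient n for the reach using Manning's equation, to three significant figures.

A = b·y = 2.82 × 0.80 = 2.256 m²
P = b + 2y = 2.82 + 2×0.80 = 4.420 m
R = A/P = 2.256/4.420 = 0.5104 m
n = (1/Q)·A·R^(2/3)·S^(1/2) = (1/4.69) × 2.256 × 0.6387 × 0.07681 = 0.02360

0.0236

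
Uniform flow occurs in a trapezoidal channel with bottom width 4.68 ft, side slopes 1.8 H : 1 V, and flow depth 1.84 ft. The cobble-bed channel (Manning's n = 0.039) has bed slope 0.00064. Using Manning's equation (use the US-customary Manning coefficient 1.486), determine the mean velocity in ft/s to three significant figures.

A = (b + z·y)·y = (4.68 + 1.8×1.84)×1.84 = 14.71 ft²
P = b + 2y√(1+z²) = 4.68 + 2×1.84×√(1+1.8²) = 12.26 ft
R = A/P = 14.71/12.26 = 1.200 ft
Q = (1.486/n)·A·R^(2/3)·S^(1/2) = (1.486/0.039) × 14.71 × 1.200^(2/3) × 0.00064^(1/2) = 16.00 ft³/s
V = Q/A = 16.00/14.71 = 1.088 ft/s

1.09 ft/s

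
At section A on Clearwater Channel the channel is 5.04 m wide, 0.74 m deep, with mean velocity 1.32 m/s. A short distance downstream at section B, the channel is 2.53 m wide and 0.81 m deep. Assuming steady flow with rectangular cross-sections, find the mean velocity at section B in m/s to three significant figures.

Q = A₁V₁ = (5.04×0.74) × 1.32 = 4.923 m³/s
A₂ = 2.53 × 0.81 = 2.049 m²
V₂ = Q/A₂ = 4.923/2.049 = 2.402 m/s

2.40 m/s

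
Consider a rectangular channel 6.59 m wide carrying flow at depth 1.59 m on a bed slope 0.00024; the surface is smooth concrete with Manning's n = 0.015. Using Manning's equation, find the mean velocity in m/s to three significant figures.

1.08 m/s

A = b·y = 6.59 × 1.59 = 10.48 m²
P = b + 2y = 6.59 + 2×1.59 = 9.770 m
R = A/P = 10.48/9.770 = 1.072 m
Q = (1/n)·A·R^(2/3)·S^(1/2) = (1/0.015) × 10.48 × 1.072^(2/3) × 0.00024^(1/2) = 11.34 m³/s
V = Q/A = 11.34/10.48 = 1.082 m/s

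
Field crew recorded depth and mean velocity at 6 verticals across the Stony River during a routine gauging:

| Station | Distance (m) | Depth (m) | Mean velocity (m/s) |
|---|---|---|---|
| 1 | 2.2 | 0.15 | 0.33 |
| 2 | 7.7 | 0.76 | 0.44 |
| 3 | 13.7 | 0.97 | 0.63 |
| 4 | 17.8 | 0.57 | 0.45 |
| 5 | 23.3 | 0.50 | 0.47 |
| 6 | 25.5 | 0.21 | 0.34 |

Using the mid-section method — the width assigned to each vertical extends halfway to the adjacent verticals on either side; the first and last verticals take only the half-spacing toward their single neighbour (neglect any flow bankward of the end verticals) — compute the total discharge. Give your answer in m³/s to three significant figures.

w_1 = (7.7 − 2.2)/2 = 2.75 m; q_1 = 0.33 × 0.15 × 2.75 = 0.1361 m³/s
w_2 = (13.7 − 2.2)/2 = 5.75 m; q_2 = 0.44 × 0.76 × 5.75 = 1.923 m³/s
w_3 = (17.8 − 7.7)/2 = 5.05 m; q_3 = 0.63 × 0.97 × 5.05 = 3.086 m³/s
w_4 = (23.3 − 13.7)/2 = 4.8 m; q_4 = 0.45 × 0.57 × 4.8 = 1.231 m³/s
w_5 = (25.5 − 17.8)/2 = 3.85 m; q_5 = 0.47 × 0.50 × 3.85 = 0.9048 m³/s
w_6 = (25.5 − 23.3)/2 = 1.1 m; q_6 = 0.34 × 0.21 × 1.1 = 0.07854 m³/s
Q = Σ qᵢ = 7.359 m³/s

7.36 m³/s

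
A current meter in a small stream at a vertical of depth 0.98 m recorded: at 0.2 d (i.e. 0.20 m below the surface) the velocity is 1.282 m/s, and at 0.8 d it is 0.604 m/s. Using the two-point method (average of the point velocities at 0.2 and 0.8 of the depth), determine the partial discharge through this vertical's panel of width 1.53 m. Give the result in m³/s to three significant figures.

1.41 m³/s

v̄ = (1.282 + 0.604) / 2 = 0.9430 m/s
q = v̄ × d × w = 0.9430 × 0.98 × 1.53 = 1.414 m³/s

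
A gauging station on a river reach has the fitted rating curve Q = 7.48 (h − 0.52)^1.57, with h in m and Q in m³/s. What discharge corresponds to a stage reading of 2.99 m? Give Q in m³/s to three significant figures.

30.9 m³/s

Q = 7.48 × (2.99 − 0.52)^1.57 = 7.48 × 2.47^1.57 = 30.93 m³/s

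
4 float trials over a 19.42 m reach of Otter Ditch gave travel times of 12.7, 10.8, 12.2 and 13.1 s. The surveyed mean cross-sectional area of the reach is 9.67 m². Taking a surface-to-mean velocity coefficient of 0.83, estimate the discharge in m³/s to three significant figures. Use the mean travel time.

t̄ = (12.7 + 10.8 + 12.2 + 13.1) / 4 = 12.2 s
v_surface = L / t̄ = 19.42 / 12.2 = 1.592 m/s
v_mean = 0.83 × 1.592 = 1.321 m/s
Q = A × v_mean = 9.67 × 1.321 = 12.78 m³/s

12.8 m³/s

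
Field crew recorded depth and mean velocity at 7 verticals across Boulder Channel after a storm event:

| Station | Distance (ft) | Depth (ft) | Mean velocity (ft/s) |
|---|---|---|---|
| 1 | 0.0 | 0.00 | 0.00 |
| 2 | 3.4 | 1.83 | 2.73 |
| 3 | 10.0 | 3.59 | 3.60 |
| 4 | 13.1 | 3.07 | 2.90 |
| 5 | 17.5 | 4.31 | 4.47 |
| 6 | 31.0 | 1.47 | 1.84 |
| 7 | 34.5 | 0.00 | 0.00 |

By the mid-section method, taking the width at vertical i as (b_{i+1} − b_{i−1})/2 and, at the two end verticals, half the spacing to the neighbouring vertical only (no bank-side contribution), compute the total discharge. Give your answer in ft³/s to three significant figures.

w_2 = (10.0 − 0.0)/2 = 5 ft; q_2 = 2.73 × 1.83 × 5 = 24.98 ft³/s
w_3 = (13.1 − 3.4)/2 = 4.85 ft; q_3 = 3.60 × 3.59 × 4.85 = 62.68 ft³/s
w_4 = (17.5 − 10.0)/2 = 3.75 ft; q_4 = 2.90 × 3.07 × 3.75 = 33.39 ft³/s
w_5 = (31.0 − 13.1)/2 = 8.95 ft; q_5 = 4.47 × 4.31 × 8.95 = 172.4 ft³/s
w_6 = (34.5 − 17.5)/2 = 8.5 ft; q_6 = 1.84 × 1.47 × 8.5 = 22.99 ft³/s
Stations 1, 7 contribute zero (depth or velocity is 0).
Q = Σ qᵢ = 316.5 ft³/s

316 ft³/s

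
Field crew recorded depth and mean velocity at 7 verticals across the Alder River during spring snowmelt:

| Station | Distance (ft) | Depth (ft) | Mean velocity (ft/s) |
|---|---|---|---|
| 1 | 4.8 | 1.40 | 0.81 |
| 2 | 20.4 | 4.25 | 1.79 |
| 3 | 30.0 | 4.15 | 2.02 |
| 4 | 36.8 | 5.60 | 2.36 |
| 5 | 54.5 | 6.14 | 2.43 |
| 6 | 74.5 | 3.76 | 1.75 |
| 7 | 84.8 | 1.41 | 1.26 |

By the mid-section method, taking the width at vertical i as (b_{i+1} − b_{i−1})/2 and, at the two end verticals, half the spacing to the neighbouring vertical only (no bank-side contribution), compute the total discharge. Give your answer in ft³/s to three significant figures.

w_1 = (20.4 − 4.8)/2 = 7.8 ft; q_1 = 0.81 × 1.40 × 7.8 = 8.845 ft³/s
w_2 = (30.0 − 4.8)/2 = 12.6 ft; q_2 = 1.79 × 4.25 × 12.6 = 95.85 ft³/s
w_3 = (36.8 − 20.4)/2 = 8.2 ft; q_3 = 2.02 × 4.15 × 8.2 = 68.74 ft³/s
w_4 = (54.5 − 30.0)/2 = 12.25 ft; q_4 = 2.36 × 5.60 × 12.25 = 161.9 ft³/s
w_5 = (74.5 − 36.8)/2 = 18.85 ft; q_5 = 2.43 × 6.14 × 18.85 = 281.2 ft³/s
w_6 = (84.8 − 54.5)/2 = 15.15 ft; q_6 = 1.75 × 3.76 × 15.15 = 99.69 ft³/s
w_7 = (84.8 − 74.5)/2 = 5.15 ft; q_7 = 1.26 × 1.41 × 5.15 = 9.149 ft³/s
Q = Σ qᵢ = 725.4 ft³/s

725 ft³/s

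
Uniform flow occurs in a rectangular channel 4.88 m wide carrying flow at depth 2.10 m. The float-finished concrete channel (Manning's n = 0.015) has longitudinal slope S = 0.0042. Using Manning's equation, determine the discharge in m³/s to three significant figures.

A = b·y = 4.88 × 2.10 = 10.25 m²
P = b + 2y = 4.88 + 2×2.10 = 9.080 m
R = A/P = 10.25/9.080 = 1.129 m
Q = (1/n)·A·R^(2/3)·S^(1/2) = (1/0.015) × 10.25 × 1.129^(2/3) × 0.0042^(1/2) = 48.00 m³/s

48.0 m³/s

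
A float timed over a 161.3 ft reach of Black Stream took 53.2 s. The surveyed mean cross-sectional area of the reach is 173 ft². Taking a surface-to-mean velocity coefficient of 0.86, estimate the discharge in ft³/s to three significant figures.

451 ft³/s

v_surface = L / t̄ = 161.3 / 53.2 = 3.032 ft/s
v_mean = 0.86 × 3.032 = 2.607 ft/s
Q = A × v_mean = 173 × 2.607 = 451.1 ft³/s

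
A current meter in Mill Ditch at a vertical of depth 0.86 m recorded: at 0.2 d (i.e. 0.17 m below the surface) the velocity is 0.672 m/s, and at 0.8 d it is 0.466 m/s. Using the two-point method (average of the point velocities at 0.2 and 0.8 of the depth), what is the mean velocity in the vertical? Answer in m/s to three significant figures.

0.569 m/s

v̄ = (0.672 + 0.466) / 2 = 0.5690 m/s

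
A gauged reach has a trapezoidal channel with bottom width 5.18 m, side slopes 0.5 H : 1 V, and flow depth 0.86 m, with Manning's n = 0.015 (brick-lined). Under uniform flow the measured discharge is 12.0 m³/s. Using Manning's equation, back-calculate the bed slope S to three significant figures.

A = (b + z·y)·y = (5.18 + 0.5×0.86)×0.86 = 4.825 m²
P = b + 2y√(1+z²) = 5.18 + 2×0.86×√(1+0.5²) = 7.103 m
R = A/P = 4.825/7.103 = 0.6792 m
S = (Q·n / (1·A·R^(2/3)))² = (12.0×0.015 / (1×4.825×0.7727))² = 0.002331

0.00233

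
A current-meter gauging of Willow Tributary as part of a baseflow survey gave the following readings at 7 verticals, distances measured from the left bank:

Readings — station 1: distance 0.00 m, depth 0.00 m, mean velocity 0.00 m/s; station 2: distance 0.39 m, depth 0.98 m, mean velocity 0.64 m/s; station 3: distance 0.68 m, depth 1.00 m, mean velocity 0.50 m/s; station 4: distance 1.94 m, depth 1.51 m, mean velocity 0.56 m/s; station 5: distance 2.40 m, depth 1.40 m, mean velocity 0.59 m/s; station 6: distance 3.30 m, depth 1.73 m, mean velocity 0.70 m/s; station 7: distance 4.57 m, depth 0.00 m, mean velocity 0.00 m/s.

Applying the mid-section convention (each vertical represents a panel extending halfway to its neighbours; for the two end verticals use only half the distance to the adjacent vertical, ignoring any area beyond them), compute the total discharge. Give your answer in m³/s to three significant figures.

3.20 m³/s

w_2 = (0.68 − 0.00)/2 = 0.34 m; q_2 = 0.64 × 0.98 × 0.34 = 0.2132 m³/s
w_3 = (1.94 − 0.39)/2 = 0.775 m; q_3 = 0.50 × 1.00 × 0.775 = 0.3875 m³/s
w_4 = (2.40 − 0.68)/2 = 0.86 m; q_4 = 0.56 × 1.51 × 0.86 = 0.7272 m³/s
w_5 = (3.30 − 1.94)/2 = 0.68 m; q_5 = 0.59 × 1.40 × 0.68 = 0.5617 m³/s
w_6 = (4.57 − 2.40)/2 = 1.085 m; q_6 = 0.70 × 1.73 × 1.085 = 1.314 m³/s
Stations 1, 7 contribute zero (depth or velocity is 0).
Q = Σ qᵢ = 3.204 m³/s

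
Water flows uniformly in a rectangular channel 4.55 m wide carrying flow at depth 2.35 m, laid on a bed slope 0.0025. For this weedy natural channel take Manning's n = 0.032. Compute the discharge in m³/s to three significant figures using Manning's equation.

A = b·y = 4.55 × 2.35 = 10.69 m²
P = b + 2y = 4.55 + 2×2.35 = 9.250 m
R = A/P = 10.69/9.250 = 1.156 m
Q = (1/n)·A·R^(2/3)·S^(1/2) = (1/0.032) × 10.69 × 1.156^(2/3) × 0.0025^(1/2) = 18.40 m³/s

18.4 m³/s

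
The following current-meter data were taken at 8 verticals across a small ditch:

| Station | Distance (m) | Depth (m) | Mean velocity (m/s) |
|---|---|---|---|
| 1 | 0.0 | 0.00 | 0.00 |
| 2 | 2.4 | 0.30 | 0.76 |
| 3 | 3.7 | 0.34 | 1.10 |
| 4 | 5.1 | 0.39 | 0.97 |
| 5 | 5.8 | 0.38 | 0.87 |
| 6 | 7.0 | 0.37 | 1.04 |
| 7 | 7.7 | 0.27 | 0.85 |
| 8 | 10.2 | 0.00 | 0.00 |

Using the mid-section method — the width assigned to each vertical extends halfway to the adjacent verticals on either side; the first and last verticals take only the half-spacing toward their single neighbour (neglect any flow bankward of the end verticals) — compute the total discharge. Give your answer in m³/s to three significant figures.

w_2 = (3.7 − 0.0)/2 = 1.85 m; q_2 = 0.76 × 0.30 × 1.85 = 0.4218 m³/s
w_3 = (5.1 − 2.4)/2 = 1.35 m; q_3 = 1.10 × 0.34 × 1.35 = 0.5049 m³/s
w_4 = (5.8 − 3.7)/2 = 1.05 m; q_4 = 0.97 × 0.39 × 1.05 = 0.3972 m³/s
w_5 = (7.0 − 5.1)/2 = 0.95 m; q_5 = 0.87 × 0.38 × 0.95 = 0.3141 m³/s
w_6 = (7.7 − 5.8)/2 = 0.95 m; q_6 = 1.04 × 0.37 × 0.95 = 0.3656 m³/s
w_7 = (10.2 − 7.0)/2 = 1.6 m; q_7 = 0.85 × 0.27 × 1.6 = 0.3672 m³/s
Stations 1, 8 contribute zero (depth or velocity is 0).
Q = Σ qᵢ = 2.371 m³/s

2.37 m³/s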